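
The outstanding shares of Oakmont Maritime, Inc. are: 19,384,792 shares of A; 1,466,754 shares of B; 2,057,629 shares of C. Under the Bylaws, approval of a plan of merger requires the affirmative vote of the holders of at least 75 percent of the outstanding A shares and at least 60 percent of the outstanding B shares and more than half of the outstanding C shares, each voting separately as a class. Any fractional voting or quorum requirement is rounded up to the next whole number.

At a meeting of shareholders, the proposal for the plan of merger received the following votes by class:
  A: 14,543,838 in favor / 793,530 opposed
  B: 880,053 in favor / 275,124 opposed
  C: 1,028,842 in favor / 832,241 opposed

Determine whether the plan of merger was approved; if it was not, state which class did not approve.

Approved — every class gave the required vote.

A: 3/4 of 19384792 = 14538594; 14,538,594 required, 14,543,838 in favor — approved.
B: 3/5 of 1466754 = 880052.40, rounded up to 880053; 880,053 required, 880,053 in favor — approved.
C: a majority of 2057629 is 1028815; 1,028,815 required, 1,028,842 in favor — approved.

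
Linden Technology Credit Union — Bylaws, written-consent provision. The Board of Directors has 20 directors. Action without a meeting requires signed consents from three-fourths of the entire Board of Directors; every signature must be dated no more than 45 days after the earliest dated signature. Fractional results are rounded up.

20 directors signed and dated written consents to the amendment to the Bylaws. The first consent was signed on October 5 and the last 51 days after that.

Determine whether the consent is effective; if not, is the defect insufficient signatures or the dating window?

Signatures required: three-fourths of 20 — 3/4 of 20 = 15, so 15 needed; 20 signed. Sufficient.
Dating window: the latest signature is 51 days after the earliest; the limit is 45 days. Outside the window.

Not effective — dating-window requirement not satisfied.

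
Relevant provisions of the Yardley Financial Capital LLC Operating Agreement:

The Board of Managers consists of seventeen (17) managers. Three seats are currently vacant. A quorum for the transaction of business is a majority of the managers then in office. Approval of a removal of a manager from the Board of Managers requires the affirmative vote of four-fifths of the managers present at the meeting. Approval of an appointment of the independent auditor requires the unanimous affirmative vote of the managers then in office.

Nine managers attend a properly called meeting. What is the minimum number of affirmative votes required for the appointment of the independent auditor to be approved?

14

The appointment of the independent auditor requires the unanimous vote of the managers then in office (14).
Unanimous means all 14.
(Only 9 can vote, so the appointment of the independent auditor cannot pass at this meeting, but the required vote is still 14.)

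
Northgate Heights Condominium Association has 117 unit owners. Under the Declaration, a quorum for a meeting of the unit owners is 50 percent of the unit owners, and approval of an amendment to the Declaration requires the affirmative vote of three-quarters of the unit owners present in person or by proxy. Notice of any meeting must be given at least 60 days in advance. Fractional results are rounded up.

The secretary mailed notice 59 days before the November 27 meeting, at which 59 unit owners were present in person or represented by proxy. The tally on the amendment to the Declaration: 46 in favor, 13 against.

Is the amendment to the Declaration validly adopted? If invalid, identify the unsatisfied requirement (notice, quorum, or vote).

Invalid — notice requirement not satisfied.

Notice: 59 days given; 60 required. Not satisfied.
Quorum: 50% of 117 = 58.50, rounded up to 59; 59 present. Satisfied.
Vote: requires three-fourths of those present (59); 3/4 of 59 = 44.25, rounded up to 45, so 45 needed; 46 in favor. Satisfied.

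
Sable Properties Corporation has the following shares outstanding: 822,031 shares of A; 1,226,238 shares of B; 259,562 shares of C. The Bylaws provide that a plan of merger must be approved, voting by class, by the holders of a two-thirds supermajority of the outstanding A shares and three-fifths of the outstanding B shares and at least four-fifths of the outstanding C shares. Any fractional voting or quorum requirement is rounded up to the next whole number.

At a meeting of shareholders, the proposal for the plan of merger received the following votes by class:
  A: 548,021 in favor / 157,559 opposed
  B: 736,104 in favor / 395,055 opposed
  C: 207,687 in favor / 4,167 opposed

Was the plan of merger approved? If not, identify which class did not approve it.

Approved — every class gave the required vote.

A: 2/3 of 822031 = 548020.67, rounded up to 548021; 548,021 required, 548,021 in favor — approved.
B: 3/5 of 1226238 = 735742.80, rounded up to 735743; 735,743 required, 736,104 in favor — approved.
C: 4/5 of 259562 = 207649.60, rounded up to 207650; 207,650 required, 207,687 in favor — approved.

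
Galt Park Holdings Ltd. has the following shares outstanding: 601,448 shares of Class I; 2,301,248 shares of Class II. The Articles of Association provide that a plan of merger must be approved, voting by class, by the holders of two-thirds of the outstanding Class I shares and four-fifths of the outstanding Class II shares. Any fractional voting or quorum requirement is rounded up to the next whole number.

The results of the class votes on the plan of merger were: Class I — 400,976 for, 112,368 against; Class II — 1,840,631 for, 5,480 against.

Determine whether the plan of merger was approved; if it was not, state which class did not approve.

Not approved — the Class II shares did not give the required vote.

Class I: 2/3 of 601448 = 400965.33, rounded up to 400966; 400,966 required, 400,976 in favor — approved.
Class II: 4/5 of 2301248 = 1840998.40, rounded up to 1840999; 1,840,999 required, 1,840,631 in favor — not approved.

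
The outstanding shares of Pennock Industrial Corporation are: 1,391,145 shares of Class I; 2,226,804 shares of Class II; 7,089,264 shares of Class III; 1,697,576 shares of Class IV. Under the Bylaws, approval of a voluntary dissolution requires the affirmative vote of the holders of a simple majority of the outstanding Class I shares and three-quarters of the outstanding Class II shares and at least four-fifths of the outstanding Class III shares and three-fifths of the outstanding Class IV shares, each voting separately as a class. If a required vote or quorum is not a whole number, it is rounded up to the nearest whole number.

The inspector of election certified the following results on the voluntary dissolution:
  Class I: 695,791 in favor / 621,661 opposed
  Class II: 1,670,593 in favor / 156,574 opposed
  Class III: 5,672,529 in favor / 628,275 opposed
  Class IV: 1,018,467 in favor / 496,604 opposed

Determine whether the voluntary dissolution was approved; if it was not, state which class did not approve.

Class I: a majority of 1391145 is 695573; 695,573 required, 695,791 in favor — approved.
Class II: 3/4 of 2226804 = 1670103; 1,670,103 required, 1,670,593 in favor — approved.
Class III: 4/5 of 7089264 = 5671411.20, rounded up to 5671412; 5,671,412 required, 5,672,529 in favor — approved.
Class IV: 3/5 of 1697576 = 1018545.60, rounded up to 1018546; 1,018,546 required, 1,018,467 in favor — not approved.

Not approved — the Class IV shares did not give the required vote.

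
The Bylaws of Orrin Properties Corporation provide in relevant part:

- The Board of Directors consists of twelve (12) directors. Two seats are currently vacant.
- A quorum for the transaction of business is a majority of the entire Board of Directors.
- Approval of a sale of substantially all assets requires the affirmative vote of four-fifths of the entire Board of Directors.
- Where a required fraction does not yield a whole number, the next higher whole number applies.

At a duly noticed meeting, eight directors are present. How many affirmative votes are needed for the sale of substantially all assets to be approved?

The sale of substantially all assets requires four-fifths of the entire Board of Directors (12).
4/5 of 12 = 9.60, rounded up to 10.
(Only 8 can vote, so the sale of substantially all assets cannot pass at this meeting, but the required vote is still 10.)

10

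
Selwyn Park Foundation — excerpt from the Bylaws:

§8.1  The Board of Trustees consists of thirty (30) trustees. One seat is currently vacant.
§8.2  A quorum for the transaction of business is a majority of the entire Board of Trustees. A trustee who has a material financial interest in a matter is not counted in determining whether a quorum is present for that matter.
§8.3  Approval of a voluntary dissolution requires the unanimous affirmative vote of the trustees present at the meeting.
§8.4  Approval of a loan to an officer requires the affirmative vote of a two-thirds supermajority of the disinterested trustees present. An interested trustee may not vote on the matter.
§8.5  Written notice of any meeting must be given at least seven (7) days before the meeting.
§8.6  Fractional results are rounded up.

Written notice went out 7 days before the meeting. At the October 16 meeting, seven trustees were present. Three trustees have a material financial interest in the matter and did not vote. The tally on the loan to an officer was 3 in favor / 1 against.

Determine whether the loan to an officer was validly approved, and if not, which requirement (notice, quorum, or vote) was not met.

Invalid — quorum requirement not satisfied.

Notice: 7 days given; 7 required (7 ≥ 7). Satisfied.
Quorum: 7 present, but the 3 interested trustees do not count, leaving 4. Quorum is 16. Not satisfied.
Vote: the loan to an officer requires two-thirds of the disinterested trustees present (7 − 3 = 4). 2/3 of 4 = 2.67, rounded up to 3, so 3 affirmative votes are needed; 3 voted in favor. Satisfied. (Moot — without a quorum no business can be validly transacted.)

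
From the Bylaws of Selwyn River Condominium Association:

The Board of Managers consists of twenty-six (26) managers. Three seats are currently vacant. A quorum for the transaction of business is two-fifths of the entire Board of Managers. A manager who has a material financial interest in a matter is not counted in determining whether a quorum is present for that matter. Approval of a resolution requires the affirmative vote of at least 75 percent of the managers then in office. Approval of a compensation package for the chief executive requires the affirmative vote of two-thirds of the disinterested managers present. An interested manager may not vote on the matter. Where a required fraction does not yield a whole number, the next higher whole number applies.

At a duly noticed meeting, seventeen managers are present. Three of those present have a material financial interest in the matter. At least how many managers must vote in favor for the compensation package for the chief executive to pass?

The compensation package for the chief executive requires two-thirds of the disinterested managers present (17 − 3 = 14).
2/3 of 14 = 9.33, rounded up to 10.

10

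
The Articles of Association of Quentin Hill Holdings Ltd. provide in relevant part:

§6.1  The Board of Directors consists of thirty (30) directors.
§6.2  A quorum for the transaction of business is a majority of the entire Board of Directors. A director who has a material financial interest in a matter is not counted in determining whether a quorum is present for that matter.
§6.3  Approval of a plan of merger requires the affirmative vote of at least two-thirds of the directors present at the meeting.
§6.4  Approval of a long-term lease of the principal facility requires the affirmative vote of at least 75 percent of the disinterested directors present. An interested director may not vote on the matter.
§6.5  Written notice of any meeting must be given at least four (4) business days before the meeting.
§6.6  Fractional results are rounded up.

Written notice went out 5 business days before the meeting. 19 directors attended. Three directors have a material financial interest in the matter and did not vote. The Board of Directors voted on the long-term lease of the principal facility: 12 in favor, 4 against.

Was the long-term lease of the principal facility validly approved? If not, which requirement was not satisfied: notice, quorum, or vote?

Notice: 5 business days given; 4 required (5 ≥ 4). Satisfied.
Quorum: 19 present, but the 3 interested directors do not count, leaving 16. Quorum is 16. Satisfied.
Vote: the long-term lease of the principal facility requires three-fourths of the disinterested directors present (19 − 3 = 16). 3/4 of 16 = 12, so 12 affirmative votes are needed; 12 voted in favor. Satisfied.

Valid — all requirements satisfied.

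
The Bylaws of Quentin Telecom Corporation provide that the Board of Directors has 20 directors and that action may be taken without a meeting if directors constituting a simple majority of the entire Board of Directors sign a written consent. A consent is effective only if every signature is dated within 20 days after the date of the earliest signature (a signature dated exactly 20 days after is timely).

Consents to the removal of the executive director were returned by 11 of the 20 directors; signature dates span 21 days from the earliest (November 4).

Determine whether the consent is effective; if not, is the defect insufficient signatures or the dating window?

Not effective — dating-window requirement not satisfied.

Signatures required: a simple majority of 20 — a majority of 20 is 11, so 11 needed; 11 signed. Sufficient.
Dating window: the latest signature is 21 days after the earliest; the limit is 20 days. Outside the window.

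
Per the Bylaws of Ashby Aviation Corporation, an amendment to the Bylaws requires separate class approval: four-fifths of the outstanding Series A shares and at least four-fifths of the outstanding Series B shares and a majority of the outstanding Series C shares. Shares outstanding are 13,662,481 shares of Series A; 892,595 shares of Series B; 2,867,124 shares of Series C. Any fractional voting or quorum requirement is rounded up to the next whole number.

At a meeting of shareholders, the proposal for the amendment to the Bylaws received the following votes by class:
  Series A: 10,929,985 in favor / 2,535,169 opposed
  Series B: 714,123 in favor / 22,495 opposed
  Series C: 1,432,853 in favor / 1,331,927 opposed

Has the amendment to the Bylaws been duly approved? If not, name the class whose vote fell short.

Not approved — the Series C shares did not give the required vote.

Series A: 4/5 of 13662481 = 10929984.80, rounded up to 10929985; 10,929,985 required, 10,929,985 in favor — approved.
Series B: 4/5 of 892595 = 714076; 714,076 required, 714,123 in favor — approved.
Series C: a majority of 2867124 is 1433563; 1,433,563 required, 1,432,853 in favor — not approved.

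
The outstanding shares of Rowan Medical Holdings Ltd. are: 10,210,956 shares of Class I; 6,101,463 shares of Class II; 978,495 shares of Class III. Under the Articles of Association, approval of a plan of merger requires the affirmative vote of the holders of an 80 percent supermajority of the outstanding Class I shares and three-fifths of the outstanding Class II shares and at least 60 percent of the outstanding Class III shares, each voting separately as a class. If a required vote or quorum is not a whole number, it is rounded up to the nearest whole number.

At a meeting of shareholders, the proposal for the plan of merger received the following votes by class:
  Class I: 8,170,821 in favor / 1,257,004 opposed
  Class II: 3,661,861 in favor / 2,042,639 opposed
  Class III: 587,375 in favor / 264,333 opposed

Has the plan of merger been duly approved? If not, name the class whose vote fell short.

Approved — every class gave the required vote.

Class I: 4/5 of 10210956 = 8168764.80, rounded up to 8168765; 8,168,765 required, 8,170,821 in favor — approved.
Class II: 3/5 of 6101463 = 3660877.80, rounded up to 3660878; 3,660,878 required, 3,661,861 in favor — approved.
Class III: 3/5 of 978495 = 587097; 587,097 required, 587,375 in favor — approved.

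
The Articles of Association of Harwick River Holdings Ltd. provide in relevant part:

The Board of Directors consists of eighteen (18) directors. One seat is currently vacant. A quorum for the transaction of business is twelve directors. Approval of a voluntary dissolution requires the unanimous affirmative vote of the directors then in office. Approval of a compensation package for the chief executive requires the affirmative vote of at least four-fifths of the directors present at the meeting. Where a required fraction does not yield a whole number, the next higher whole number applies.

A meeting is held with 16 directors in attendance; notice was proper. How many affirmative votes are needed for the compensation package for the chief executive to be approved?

13

The compensation package for the chief executive requires four-fifths of the directors present (16).
4/5 of 16 = 12.80, rounded up to 13.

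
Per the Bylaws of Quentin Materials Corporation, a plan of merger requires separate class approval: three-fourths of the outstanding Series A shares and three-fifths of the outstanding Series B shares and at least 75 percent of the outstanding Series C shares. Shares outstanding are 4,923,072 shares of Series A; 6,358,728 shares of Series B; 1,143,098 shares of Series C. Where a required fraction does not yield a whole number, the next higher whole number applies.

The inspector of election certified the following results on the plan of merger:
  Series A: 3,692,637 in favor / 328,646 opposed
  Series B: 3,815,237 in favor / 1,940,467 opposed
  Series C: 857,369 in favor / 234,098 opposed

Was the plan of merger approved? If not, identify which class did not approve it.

Approved — every class gave the required vote.

Series A: 3/4 of 4923072 = 3692304; 3,692,304 required, 3,692,637 in favor — approved.
Series B: 3/5 of 6358728 = 3815236.80, rounded up to 3815237; 3,815,237 required, 3,815,237 in favor — approved.
Series C: 3/4 of 1143098 = 857323.50, rounded up to 857324; 857,324 required, 857,369 in favor — approved.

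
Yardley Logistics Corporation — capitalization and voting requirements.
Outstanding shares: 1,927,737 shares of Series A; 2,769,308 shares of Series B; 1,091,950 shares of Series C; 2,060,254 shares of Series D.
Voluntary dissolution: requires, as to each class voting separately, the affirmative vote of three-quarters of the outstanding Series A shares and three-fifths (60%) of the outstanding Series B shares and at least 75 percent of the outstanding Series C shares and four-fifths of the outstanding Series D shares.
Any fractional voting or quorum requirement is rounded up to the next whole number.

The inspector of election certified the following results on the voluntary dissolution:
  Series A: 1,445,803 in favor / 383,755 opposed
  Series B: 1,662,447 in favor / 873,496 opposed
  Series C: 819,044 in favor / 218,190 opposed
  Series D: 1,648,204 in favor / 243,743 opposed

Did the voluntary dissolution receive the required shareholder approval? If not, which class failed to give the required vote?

Approved — every class gave the required vote.

Series A: 3/4 of 1927737 = 1445802.75, rounded up to 1445803; 1,445,803 required, 1,445,803 in favor — approved.
Series B: 3/5 of 2769308 = 1661584.80, rounded up to 1661585; 1,661,585 required, 1,662,447 in favor — approved.
Series C: 3/4 of 1091950 = 818962.50, rounded up to 818963; 818,963 required, 819,044 in favor — approved.
Series D: 4/5 of 2060254 = 1648203.20, rounded up to 1648204; 1,648,204 required, 1,648,204 in favor — approved.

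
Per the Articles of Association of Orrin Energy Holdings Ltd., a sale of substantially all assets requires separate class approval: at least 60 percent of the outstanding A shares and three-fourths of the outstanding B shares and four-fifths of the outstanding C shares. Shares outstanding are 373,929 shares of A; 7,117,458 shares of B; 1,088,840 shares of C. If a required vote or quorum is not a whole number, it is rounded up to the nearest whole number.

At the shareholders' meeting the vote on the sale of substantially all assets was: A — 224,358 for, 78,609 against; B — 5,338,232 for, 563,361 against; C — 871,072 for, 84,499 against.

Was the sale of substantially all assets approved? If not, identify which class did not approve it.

Approved — every class gave the required vote.

A: 3/5 of 373929 = 224357.40, rounded up to 224358; 224,358 required, 224,358 in favor — approved.
B: 3/4 of 7117458 = 5338093.50, rounded up to 5338094; 5,338,094 required, 5,338,232 in favor — approved.
C: 4/5 of 1088840 = 871072; 871,072 required, 871,072 in favor — approved.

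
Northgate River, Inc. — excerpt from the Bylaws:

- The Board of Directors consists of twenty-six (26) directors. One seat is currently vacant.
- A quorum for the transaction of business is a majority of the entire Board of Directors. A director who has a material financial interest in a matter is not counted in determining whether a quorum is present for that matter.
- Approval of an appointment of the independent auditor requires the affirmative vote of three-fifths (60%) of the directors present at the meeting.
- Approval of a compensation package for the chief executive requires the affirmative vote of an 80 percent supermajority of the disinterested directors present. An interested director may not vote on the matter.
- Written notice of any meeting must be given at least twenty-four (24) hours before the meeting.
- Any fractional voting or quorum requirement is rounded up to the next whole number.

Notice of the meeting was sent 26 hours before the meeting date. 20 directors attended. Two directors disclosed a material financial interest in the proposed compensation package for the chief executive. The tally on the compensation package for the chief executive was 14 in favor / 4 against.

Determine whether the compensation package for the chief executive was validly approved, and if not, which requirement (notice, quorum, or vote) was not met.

Invalid — vote requirement not satisfied.

Notice: 26 hours given; 24 required (26 ≥ 24). Satisfied.
Quorum: 20 present, but the 2 interested directors do not count, leaving 18. Quorum is 14. Satisfied.
Vote: the compensation package for the chief executive requires four-fifths of the disinterested directors present (20 − 2 = 18). 4/5 of 18 = 14.40, rounded up to 15, so 15 affirmative votes are needed; 14 voted in favor. Not satisfied.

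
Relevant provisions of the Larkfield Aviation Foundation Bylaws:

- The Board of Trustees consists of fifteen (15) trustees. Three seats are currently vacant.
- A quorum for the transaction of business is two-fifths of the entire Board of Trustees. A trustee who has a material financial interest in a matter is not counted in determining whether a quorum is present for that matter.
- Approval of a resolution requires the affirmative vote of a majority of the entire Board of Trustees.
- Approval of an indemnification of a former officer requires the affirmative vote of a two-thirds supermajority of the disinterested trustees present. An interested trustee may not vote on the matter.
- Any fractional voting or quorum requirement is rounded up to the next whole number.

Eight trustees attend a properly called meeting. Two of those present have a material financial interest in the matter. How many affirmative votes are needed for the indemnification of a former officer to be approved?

The indemnification of a former officer requires two-thirds of the disinterested trustees present (8 − 2 = 6).
2/3 of 6 = 4.

4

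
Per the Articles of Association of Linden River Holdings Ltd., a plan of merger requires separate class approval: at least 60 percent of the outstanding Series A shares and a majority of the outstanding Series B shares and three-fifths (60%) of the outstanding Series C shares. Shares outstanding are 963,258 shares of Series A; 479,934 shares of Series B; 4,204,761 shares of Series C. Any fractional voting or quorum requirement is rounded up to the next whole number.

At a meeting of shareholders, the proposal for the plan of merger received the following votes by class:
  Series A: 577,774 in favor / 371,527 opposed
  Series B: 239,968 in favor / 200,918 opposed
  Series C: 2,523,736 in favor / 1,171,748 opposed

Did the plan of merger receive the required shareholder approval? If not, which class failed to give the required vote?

Series A: 3/5 of 963258 = 577954.80, rounded up to 577955; 577,955 required, 577,774 in favor — not approved.
Series B: a majority of 479934 is 239968; 239,968 required, 239,968 in favor — approved.
Series C: 3/5 of 4204761 = 2522856.60, rounded up to 2522857; 2,522,857 required, 2,523,736 in favor — approved.

Not approved — the Series A shares did not give the required vote.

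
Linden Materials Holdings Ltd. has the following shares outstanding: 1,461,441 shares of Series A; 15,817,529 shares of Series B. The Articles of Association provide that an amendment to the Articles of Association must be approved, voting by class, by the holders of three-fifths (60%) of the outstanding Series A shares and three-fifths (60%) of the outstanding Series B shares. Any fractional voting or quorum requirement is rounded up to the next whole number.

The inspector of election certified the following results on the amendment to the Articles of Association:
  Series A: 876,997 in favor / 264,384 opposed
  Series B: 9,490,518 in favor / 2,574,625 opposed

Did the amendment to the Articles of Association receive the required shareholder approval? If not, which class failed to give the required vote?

Approved — every class gave the required vote.

Series A: 3/5 of 1461441 = 876864.60, rounded up to 876865; 876,865 required, 876,997 in favor — approved.
Series B: 3/5 of 15817529 = 9490517.40, rounded up to 9490518; 9,490,518 required, 9,490,518 in favor — approved.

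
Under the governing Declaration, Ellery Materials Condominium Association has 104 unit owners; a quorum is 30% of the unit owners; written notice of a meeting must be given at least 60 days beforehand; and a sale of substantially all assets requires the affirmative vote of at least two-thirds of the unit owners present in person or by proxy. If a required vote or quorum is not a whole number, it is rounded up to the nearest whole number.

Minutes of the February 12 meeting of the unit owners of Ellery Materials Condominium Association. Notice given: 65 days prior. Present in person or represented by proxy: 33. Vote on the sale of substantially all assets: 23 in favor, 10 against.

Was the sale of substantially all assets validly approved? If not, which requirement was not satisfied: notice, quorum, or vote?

Notice: 65 days given; 60 required. Satisfied.
Quorum: 30% of 104 = 31.20, rounded up to 32; 33 present. Satisfied.
Vote: requires two-thirds of those present (33); 2/3 of 33 = 22, so 22 needed; 23 in favor. Satisfied.

Valid — all requirements satisfied.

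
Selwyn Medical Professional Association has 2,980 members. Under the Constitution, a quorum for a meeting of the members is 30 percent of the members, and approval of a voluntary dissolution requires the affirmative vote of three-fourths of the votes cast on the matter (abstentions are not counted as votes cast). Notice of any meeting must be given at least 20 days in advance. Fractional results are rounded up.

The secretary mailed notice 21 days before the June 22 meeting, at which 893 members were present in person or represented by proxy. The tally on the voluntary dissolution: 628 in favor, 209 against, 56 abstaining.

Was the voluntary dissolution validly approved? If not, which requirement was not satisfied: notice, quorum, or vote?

Notice: 21 days given; 20 required. Satisfied.
Quorum: 30% of 2,980 = 894; 893 present. Not satisfied.
Vote: requires three-fourths of the votes cast (893 − 56 abstaining = 837); 3/4 of 837 = 627.75, rounded up to 628, so 628 needed; 628 in favor. Satisfied.

Invalid — quorum requirement not satisfied.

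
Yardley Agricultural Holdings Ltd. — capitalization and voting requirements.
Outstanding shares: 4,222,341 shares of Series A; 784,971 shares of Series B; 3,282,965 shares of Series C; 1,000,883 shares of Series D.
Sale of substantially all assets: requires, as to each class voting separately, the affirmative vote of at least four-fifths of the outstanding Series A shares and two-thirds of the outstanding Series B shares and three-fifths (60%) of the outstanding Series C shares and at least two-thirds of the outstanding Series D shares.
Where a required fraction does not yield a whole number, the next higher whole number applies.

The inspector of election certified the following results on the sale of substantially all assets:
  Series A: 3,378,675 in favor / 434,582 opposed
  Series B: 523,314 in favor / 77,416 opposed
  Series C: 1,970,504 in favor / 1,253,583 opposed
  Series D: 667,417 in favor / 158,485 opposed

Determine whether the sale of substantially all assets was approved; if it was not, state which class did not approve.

Series A: 4/5 of 4222341 = 3377872.80, rounded up to 3377873; 3,377,873 required, 3,378,675 in favor — approved.
Series B: 2/3 of 784971 = 523314; 523,314 required, 523,314 in favor — approved.
Series C: 3/5 of 3282965 = 1969779; 1,969,779 required, 1,970,504 in favor — approved.
Series D: 2/3 of 1000883 = 667255.33, rounded up to 667256; 667,256 required, 667,417 in favor — approved.

Approved — every class gave the required vote.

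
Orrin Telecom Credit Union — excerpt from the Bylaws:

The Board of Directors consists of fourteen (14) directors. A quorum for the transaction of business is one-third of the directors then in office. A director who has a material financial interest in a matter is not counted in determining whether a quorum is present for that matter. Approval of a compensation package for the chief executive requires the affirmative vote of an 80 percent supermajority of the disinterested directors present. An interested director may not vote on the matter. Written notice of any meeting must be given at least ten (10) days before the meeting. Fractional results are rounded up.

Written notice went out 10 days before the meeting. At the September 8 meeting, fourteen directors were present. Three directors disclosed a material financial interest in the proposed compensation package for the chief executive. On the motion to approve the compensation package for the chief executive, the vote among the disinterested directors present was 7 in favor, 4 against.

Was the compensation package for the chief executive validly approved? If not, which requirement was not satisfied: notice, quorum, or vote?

Invalid — vote requirement not satisfied.

Notice: 10 days given; 10 required (10 ≥ 10). Satisfied.
Quorum: 14 present, but the 3 interested directors do not count, leaving 11. Quorum is 5. Satisfied.
Vote: the compensation package for the chief executive requires four-fifths of the disinterested directors present (14 − 3 = 11). 4/5 of 11 = 8.80, rounded up to 9, so 9 affirmative votes are needed; 7 voted in favor. Not satisfied.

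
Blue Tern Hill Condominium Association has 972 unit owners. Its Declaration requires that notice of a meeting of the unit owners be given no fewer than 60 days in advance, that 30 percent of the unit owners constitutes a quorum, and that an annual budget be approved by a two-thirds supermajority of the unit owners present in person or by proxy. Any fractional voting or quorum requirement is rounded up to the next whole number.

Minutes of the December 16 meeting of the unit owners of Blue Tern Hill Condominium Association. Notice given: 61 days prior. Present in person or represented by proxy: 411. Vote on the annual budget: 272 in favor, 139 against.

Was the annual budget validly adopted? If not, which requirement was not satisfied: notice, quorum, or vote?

Notice: 61 days given; 60 required. Satisfied.
Quorum: 30% of 972 = 291.60, rounded up to 292; 411 present. Satisfied.
Vote: requires two-thirds of those present (411); 2/3 of 411 = 274, so 274 needed; 272 in favor. Not satisfied.

Invalid — vote requirement not satisfied.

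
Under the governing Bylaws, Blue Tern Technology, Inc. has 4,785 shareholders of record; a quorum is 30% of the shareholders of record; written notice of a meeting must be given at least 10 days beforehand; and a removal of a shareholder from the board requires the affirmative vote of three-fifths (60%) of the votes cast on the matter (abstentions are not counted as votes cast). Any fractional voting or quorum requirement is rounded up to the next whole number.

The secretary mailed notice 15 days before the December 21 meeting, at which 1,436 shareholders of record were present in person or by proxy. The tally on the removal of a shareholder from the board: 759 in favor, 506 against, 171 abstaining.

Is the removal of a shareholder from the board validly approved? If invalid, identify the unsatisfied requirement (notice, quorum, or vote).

Valid — all requirements satisfied.

Notice: 15 days given; 10 required. Satisfied.
Quorum: 30% of 4,785 = 1,435.50, rounded up to 1,436; 1,436 present. Satisfied.
Vote: requires three-fifths of the votes cast (1,436 − 171 abstaining = 1,265); 3/5 of 1265 = 759, so 759 needed; 759 in favor. Satisfied.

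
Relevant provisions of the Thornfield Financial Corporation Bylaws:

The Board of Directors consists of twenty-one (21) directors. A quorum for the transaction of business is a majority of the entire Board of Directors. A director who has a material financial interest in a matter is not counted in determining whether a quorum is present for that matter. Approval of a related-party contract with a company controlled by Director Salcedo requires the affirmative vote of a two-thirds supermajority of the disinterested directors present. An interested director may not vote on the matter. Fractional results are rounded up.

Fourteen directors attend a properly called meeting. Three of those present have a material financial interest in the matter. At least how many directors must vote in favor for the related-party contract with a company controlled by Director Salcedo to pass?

8

The related-party contract with a company controlled by Director Salcedo requires two-thirds of the disinterested directors present (14 − 3 = 11).
2/3 of 11 = 7.33, rounded up to 8.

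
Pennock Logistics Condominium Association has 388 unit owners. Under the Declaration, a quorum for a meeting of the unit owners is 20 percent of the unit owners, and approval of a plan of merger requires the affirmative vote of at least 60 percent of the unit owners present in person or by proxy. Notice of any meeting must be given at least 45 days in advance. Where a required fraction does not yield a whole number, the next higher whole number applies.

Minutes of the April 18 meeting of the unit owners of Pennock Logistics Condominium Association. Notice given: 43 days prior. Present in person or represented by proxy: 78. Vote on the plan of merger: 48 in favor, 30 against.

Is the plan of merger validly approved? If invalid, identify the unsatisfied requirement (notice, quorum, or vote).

Invalid — notice requirement not satisfied.

Notice: 43 days given; 45 required. Not satisfied.
Quorum: 20% of 388 = 77.60, rounded up to 78; 78 present. Satisfied.
Vote: requires three-fifths of those present (78); 3/5 of 78 = 46.80, rounded up to 47, so 47 needed; 48 in favor. Satisfied.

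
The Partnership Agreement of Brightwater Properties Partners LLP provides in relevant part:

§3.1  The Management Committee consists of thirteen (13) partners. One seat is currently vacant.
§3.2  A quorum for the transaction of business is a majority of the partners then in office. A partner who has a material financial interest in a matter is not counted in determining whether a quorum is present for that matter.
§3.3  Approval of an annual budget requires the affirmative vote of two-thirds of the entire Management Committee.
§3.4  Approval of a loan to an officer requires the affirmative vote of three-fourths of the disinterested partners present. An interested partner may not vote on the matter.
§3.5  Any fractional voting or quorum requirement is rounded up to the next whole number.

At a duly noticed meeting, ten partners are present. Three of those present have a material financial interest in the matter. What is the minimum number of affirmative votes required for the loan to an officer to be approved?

The loan to an officer requires three-fourths of the disinterested partners present (10 − 3 = 7).
3/4 of 7 = 5.25, rounded up to 6.

6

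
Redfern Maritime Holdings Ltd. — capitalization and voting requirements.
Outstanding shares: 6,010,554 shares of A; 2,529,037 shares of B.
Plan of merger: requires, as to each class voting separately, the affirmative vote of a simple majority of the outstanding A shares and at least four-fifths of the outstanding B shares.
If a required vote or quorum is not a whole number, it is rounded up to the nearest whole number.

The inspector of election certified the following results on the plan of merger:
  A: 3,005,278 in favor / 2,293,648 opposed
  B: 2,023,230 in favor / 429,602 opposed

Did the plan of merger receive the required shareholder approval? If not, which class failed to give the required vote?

Approved — every class gave the required vote.

A: a majority of 6010554 is 3005278; 3,005,278 required, 3,005,278 in favor — approved.
B: 4/5 of 2529037 = 2023229.60, rounded up to 2023230; 2,023,230 required, 2,023,230 in favor — approved.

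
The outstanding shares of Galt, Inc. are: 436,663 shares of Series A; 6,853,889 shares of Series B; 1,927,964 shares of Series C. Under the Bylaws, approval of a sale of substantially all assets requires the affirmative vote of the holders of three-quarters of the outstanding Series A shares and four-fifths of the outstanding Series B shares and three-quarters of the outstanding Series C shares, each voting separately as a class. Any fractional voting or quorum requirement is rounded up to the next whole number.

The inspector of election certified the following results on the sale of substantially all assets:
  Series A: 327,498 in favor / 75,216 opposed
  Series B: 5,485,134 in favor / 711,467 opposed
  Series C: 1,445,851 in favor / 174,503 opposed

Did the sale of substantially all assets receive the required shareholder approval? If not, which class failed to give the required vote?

Not approved — the Series C shares did not give the required vote.

Series A: 3/4 of 436663 = 327497.25, rounded up to 327498; 327,498 required, 327,498 in favor — approved.
Series B: 4/5 of 6853889 = 5483111.20, rounded up to 5483112; 5,483,112 required, 5,485,134 in favor — approved.
Series C: 3/4 of 1927964 = 1445973; 1,445,973 required, 1,445,851 in favor — not approved.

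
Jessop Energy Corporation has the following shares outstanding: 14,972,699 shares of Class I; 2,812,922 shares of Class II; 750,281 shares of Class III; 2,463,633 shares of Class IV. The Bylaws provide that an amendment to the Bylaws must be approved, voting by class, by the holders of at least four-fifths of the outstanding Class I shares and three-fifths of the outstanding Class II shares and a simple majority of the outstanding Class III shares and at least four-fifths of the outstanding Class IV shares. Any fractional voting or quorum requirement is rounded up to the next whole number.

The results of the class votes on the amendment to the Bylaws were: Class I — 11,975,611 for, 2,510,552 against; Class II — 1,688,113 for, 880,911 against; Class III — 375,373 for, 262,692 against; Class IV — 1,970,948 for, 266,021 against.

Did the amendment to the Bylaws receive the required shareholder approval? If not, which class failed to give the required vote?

Class I: 4/5 of 14972699 = 11978159.20, rounded up to 11978160; 11,978,160 required, 11,975,611 in favor — not approved.
Class II: 3/5 of 2812922 = 1687753.20, rounded up to 1687754; 1,687,754 required, 1,688,113 in favor — approved.
Class III: a majority of 750281 is 375141; 375,141 required, 375,373 in favor — approved.
Class IV: 4/5 of 2463633 = 1970906.40, rounded up to 1970907; 1,970,907 required, 1,970,948 in favor — approved.

Not approved — the Class I shares did not give the required vote.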